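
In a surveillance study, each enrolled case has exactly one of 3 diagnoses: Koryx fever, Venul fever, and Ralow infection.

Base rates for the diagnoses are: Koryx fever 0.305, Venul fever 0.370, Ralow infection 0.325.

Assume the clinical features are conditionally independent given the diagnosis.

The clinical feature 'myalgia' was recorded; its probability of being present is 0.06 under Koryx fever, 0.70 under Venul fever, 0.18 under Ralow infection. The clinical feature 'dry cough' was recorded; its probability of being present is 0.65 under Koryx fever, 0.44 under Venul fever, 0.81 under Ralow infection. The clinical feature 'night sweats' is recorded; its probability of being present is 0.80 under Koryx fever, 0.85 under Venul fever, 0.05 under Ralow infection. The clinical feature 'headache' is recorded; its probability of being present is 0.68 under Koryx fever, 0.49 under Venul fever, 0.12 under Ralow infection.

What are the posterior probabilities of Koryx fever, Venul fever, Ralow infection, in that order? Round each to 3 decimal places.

0.119, 0.875, 0.005

For each hypothesis, the unnormalized posterior weight is prior × product of the clinical feature likelihoods:
  Koryx fever: 0.305 × 0.06 × 0.65 × 0.80 × 0.68 = 0.0064709
  Venul fever: 0.370 × 0.70 × 0.44 × 0.85 × 0.49 = 0.047464
  Ralow infection: 0.325 × 0.18 × 0.81 × 0.05 × 0.12 = 0.00028431
The unnormalized weights sum to 0.05422.
P(Koryx fever | evidence) = 0.0064709 / 0.05422 ≈ 0.119
P(Venul fever | evidence) = 0.047464 / 0.05422 ≈ 0.875
P(Ralow infection | evidence) = 0.00028431 / 0.05422 ≈ 0.005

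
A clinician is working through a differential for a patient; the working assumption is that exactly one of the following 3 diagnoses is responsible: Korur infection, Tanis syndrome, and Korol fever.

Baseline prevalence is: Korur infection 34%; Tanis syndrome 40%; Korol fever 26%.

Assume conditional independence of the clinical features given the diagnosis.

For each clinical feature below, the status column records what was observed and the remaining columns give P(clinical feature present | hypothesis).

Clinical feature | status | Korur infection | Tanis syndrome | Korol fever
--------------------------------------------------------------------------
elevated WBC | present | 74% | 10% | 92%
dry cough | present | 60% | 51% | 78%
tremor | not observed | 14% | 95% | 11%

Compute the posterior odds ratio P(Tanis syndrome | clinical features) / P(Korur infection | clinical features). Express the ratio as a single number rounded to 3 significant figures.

0.00786

Posterior odds equal prior odds times the likelihood ratio; only the two competing hypotheses matter (using 1 − P(present | H) for each absent clinical feature).
  Tanis syndrome: 0.40 × 0.10 × 0.51 × (1 − 0.95) = 0.00102
  Korur infection: 0.34 × 0.74 × 0.60 × (1 − 0.14) = 0.12983
Odds(Tanis syndrome : Korur infection) = 0.00102 / 0.12983 ≈ 0.00786.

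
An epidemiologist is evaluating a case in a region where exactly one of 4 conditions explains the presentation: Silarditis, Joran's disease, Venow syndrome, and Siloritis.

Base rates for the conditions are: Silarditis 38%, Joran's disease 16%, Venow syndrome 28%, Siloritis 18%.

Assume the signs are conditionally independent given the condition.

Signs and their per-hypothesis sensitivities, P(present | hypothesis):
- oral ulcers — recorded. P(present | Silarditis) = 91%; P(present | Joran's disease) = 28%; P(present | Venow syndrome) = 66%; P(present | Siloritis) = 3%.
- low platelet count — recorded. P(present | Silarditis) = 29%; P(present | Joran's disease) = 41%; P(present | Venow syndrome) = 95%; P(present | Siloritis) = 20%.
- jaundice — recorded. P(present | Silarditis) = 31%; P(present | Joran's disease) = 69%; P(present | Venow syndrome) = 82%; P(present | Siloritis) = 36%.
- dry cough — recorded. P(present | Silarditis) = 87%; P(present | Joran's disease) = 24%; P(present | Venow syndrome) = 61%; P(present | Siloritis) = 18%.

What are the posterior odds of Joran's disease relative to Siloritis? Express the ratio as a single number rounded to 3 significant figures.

43.5

Unnormalized posterior weight (prior times the sign likelihoods) for each of the two hypotheses:
  Joran's disease: 0.16 × 0.28 × 0.41 × 0.69 × 0.24 = 0.0030417
  Siloritis: 0.18 × 0.03 × 0.20 × 0.36 × 0.18 = 6.9984e-05
Odds(Joran's disease : Siloritis) = 0.0030417 / 6.9984e-05 ≈ 43.5.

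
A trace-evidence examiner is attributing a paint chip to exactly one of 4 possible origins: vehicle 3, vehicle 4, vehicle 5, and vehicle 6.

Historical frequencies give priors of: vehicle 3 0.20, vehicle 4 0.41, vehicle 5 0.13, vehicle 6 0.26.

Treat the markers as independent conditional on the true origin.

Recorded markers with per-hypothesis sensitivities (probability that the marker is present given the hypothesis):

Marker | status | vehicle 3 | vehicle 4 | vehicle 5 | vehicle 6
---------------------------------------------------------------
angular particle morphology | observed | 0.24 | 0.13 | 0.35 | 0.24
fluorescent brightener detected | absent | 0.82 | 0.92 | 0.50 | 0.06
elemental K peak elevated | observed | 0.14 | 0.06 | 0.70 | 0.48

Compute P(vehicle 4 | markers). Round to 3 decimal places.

Multiply each prior by the joint likelihood of the marker pattern (using 1 − P(present | H) for each absent marker):
  vehicle 3: 0.20 × 0.24 × (1 − 0.82) × 0.14 = 0.0012096
  vehicle 4: 0.41 × 0.13 × (1 − 0.92) × 0.06 = 0.00025584
  vehicle 5: 0.13 × 0.35 × (1 − 0.50) × 0.70 = 0.015925
  vehicle 6: 0.26 × 0.24 × (1 − 0.06) × 0.48 = 0.028155
Marginal likelihood of the evidence = 0.045545.
P(vehicle 4 | evidence) = 0.00025584 / 0.045545 ≈ 0.006.

0.006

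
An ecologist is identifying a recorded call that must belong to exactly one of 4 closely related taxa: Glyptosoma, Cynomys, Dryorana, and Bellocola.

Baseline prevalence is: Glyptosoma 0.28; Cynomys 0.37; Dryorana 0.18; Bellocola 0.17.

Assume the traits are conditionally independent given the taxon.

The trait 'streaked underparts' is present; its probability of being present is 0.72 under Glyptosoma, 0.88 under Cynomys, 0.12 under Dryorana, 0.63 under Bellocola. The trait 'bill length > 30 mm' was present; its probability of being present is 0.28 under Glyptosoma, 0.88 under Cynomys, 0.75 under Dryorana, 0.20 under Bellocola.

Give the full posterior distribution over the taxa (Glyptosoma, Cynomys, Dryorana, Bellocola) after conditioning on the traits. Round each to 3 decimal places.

Multiply each prior by the joint likelihood of the trait pattern:
  Glyptosoma: 0.28 × 0.72 × 0.28 = 0.056448
  Cynomys: 0.37 × 0.88 × 0.88 = 0.28653
  Dryorana: 0.18 × 0.12 × 0.75 = 0.0162
  Bellocola: 0.17 × 0.63 × 0.20 = 0.02142
Marginal likelihood of the evidence = 0.3806.
P(Glyptosoma | evidence) = 0.056448 / 0.3806 ≈ 0.148
P(Cynomys | evidence) = 0.28653 / 0.3806 ≈ 0.753
P(Dryorana | evidence) = 0.0162 / 0.3806 ≈ 0.043
P(Bellocola | evidence) = 0.02142 / 0.3806 ≈ 0.056

0.148, 0.753, 0.043, 0.056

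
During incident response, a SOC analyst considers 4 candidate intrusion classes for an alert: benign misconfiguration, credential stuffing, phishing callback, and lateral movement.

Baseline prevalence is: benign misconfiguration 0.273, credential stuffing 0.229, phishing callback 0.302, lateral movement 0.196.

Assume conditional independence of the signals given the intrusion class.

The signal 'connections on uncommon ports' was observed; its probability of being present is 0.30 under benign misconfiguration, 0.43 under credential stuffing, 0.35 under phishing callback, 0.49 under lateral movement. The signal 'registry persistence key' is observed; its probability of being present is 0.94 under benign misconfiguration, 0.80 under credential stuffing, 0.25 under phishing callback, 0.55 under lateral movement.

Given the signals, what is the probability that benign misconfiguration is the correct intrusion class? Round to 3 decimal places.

0.328

By Bayes' rule with conditional independence, the unnormalized weight for each hypothesis is prior × ∏ likelihoods:
  benign misconfiguration: 0.273 × 0.30 × 0.94 = 0.076986
  credential stuffing: 0.229 × 0.43 × 0.80 = 0.078776
  phishing callback: 0.302 × 0.35 × 0.25 = 0.026425
  lateral movement: 0.196 × 0.49 × 0.55 = 0.052822
The unnormalized weights sum to 0.23501.
P(benign misconfiguration | evidence) = 0.076986 / 0.23501 ≈ 0.328.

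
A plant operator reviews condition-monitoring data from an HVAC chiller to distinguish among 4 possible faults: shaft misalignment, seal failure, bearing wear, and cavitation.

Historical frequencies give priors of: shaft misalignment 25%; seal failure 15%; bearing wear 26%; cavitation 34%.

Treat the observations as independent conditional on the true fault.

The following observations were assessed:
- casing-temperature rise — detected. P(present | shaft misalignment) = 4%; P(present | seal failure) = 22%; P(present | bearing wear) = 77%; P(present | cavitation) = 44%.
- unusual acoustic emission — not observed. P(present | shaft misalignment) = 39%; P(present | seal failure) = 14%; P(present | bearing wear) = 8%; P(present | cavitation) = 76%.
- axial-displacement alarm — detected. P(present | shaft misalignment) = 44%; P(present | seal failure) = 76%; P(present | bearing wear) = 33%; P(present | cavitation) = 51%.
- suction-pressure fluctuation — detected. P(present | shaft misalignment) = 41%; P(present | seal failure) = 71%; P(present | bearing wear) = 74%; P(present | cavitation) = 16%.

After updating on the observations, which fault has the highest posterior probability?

bearing wear

Multiply each prior by the joint likelihood of the evidence pattern (using 1 − P(present | H) for each absent observation):
  shaft misalignment: 0.25 × 0.04 × (1 − 0.39) × 0.44 × 0.41 = 0.0011004
  seal failure: 0.15 × 0.22 × (1 − 0.14) × 0.76 × 0.71 = 0.015314
  bearing wear: 0.26 × 0.77 × (1 − 0.08) × 0.33 × 0.74 = 0.044978
  cavitation: 0.34 × 0.44 × (1 − 0.76) × 0.51 × 0.16 = 0.0029298
Marginal likelihood of the evidence = 0.064322.
P(shaft misalignment | evidence) ≈ 0.0011004 / 0.064322 ≈ 0.017
P(seal failure | evidence) ≈ 0.015314 / 0.064322 ≈ 0.238
P(bearing wear | evidence) ≈ 0.044978 / 0.064322 ≈ 0.699
P(cavitation | evidence) ≈ 0.0029298 / 0.064322 ≈ 0.046
The largest is 0.699, so bearing wear is most probable.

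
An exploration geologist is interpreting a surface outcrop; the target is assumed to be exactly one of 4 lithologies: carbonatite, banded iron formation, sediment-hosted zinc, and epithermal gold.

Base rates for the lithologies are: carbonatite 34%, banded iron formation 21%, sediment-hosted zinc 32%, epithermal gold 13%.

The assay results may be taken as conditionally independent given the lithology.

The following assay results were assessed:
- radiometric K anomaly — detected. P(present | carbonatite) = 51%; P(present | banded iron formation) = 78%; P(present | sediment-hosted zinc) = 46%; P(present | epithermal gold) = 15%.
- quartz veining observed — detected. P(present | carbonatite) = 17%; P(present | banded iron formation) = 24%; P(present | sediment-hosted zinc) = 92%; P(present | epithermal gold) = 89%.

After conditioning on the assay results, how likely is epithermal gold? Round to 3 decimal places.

0.078

By Bayes' rule with conditional independence, the unnormalized weight for each hypothesis is prior × ∏ likelihoods:
  carbonatite: 0.34 × 0.51 × 0.17 = 0.029478
  banded iron formation: 0.21 × 0.78 × 0.24 = 0.039312
  sediment-hosted zinc: 0.32 × 0.46 × 0.92 = 0.13542
  epithermal gold: 0.13 × 0.15 × 0.89 = 0.017355
Normalizing constant Z = 0.029478 + 0.039312 + 0.13542 + 0.017355 = 0.22157.
P(epithermal gold | evidence) = 0.017355 / 0.22157 ≈ 0.078.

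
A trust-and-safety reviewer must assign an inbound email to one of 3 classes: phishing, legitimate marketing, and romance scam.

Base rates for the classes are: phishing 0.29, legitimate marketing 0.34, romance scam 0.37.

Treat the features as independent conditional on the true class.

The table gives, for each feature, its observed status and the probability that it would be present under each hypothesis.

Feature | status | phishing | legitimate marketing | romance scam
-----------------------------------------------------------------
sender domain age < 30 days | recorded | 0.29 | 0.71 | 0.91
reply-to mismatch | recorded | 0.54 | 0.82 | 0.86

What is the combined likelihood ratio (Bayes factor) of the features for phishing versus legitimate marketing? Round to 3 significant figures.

Take the product of per-feature likelihoods under each hypothesis, then divide.
  phishing: 0.29 × 0.54 = 0.1566
  legitimate marketing: 0.71 × 0.82 = 0.5822
Bayes factor = 0.1566 / 0.5822 ≈ 0.269

0.269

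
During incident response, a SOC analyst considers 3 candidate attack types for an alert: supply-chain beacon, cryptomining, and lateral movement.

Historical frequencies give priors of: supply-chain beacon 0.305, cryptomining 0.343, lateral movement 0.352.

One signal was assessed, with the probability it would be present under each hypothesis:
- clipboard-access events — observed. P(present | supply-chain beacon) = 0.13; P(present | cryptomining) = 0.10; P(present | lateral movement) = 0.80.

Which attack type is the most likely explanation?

lateral movement

For each hypothesis, the unnormalized posterior weight is prior × likelihood:
  supply-chain beacon: 0.305 × 0.13 = 0.03965
  cryptomining: 0.343 × 0.10 = 0.0343
  lateral movement: 0.352 × 0.80 = 0.2816
The unnormalized weights sum to 0.35555.
P(supply-chain beacon | evidence) ≈ 0.03965 / 0.35555 ≈ 0.112
P(cryptomining | evidence) ≈ 0.0343 / 0.35555 ≈ 0.096
P(lateral movement | evidence) ≈ 0.2816 / 0.35555 ≈ 0.792
The largest is 0.792, so lateral movement is most probable.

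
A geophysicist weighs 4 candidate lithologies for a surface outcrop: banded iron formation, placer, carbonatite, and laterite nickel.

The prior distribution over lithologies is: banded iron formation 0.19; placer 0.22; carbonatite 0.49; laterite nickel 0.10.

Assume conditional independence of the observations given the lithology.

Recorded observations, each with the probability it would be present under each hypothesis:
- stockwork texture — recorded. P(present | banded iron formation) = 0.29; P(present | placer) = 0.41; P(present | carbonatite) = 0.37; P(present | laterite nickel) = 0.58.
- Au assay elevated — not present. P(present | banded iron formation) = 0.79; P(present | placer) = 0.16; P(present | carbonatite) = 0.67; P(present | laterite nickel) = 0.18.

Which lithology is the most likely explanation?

placer

Multiply each prior by the joint likelihood of the evidence pattern (using 1 − P(present | H) for each absent observation):
  banded iron formation: 0.19 × 0.29 × (1 − 0.79) = 0.011571
  placer: 0.22 × 0.41 × (1 − 0.16) = 0.075768
  carbonatite: 0.49 × 0.37 × (1 − 0.67) = 0.059829
  laterite nickel: 0.10 × 0.58 × (1 − 0.18) = 0.04756
Normalizing constant Z = 0.011571 + 0.075768 + 0.059829 + 0.04756 = 0.19473.
P(banded iron formation | evidence) ≈ 0.011571 / 0.19473 ≈ 0.059
P(placer | evidence) ≈ 0.075768 / 0.19473 ≈ 0.389
P(carbonatite | evidence) ≈ 0.059829 / 0.19473 ≈ 0.307
P(laterite nickel | evidence) ≈ 0.04756 / 0.19473 ≈ 0.244
The largest is 0.389, so placer is most probable.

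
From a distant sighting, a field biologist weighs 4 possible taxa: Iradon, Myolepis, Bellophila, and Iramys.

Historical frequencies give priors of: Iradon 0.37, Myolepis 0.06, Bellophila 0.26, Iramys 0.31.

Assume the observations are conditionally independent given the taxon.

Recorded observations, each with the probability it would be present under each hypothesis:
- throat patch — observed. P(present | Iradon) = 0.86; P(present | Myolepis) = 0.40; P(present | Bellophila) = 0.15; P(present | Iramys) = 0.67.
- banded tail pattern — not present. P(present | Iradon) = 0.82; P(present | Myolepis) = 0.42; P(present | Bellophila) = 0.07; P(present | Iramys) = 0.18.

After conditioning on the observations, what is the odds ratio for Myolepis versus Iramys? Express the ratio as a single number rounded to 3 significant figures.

0.0817

Unnormalized posterior weight (prior times the observation likelihoods) for each of the two hypotheses (using 1 − P(present | H) for each absent observation):
  Myolepis: 0.06 × 0.40 × (1 − 0.42) = 0.01392
  Iramys: 0.31 × 0.67 × (1 − 0.18) = 0.17031
Posterior odds = 0.01392 / 0.17031 ≈ 0.0817.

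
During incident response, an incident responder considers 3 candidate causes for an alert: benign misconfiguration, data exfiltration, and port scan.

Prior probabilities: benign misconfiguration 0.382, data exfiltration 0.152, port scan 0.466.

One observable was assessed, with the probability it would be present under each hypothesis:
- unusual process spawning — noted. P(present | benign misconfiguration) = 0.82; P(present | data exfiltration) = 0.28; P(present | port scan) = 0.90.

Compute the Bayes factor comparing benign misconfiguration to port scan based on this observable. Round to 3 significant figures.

0.911

The Bayes factor is the ratio of the two likelihoods.
  benign misconfiguration: 0.82
  port scan: 0.9
Bayes factor = 0.82 / 0.9 ≈ 0.911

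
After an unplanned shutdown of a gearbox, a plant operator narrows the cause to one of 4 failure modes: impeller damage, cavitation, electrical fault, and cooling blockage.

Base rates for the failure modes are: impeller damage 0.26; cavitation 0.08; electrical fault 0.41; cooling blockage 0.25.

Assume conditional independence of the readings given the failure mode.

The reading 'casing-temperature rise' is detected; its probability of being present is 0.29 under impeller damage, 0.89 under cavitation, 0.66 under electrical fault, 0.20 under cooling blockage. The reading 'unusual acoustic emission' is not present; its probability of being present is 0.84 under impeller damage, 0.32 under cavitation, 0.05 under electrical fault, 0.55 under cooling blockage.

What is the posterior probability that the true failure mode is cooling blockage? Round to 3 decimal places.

0.066

Multiply each prior by the joint likelihood of the reading pattern (using 1 − P(present | H) for each absent reading):
  impeller damage: 0.26 × 0.29 × (1 − 0.84) = 0.012064
  cavitation: 0.08 × 0.89 × (1 − 0.32) = 0.048416
  electrical fault: 0.41 × 0.66 × (1 − 0.05) = 0.25707
  cooling blockage: 0.25 × 0.20 × (1 − 0.55) = 0.0225
The unnormalized weights sum to 0.34005.
P(cooling blockage | evidence) = 0.0225 / 0.34005 ≈ 0.066.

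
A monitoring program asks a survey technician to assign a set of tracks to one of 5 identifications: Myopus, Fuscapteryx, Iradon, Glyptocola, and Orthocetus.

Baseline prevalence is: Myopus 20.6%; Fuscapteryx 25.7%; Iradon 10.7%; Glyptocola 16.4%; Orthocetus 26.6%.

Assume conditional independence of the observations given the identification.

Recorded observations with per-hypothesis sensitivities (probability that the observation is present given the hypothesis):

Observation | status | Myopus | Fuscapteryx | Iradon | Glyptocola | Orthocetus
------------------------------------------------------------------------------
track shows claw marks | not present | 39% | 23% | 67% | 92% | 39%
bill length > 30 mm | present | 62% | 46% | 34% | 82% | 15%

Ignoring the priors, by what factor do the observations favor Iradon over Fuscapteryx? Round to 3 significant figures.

Take the product of per-observation likelihoods under each hypothesis (using 1 − P(present | H) for each absent observation), then divide.
  Iradon: (1 − 0.67) × 0.34 = 0.1122
  Fuscapteryx: (1 − 0.23) × 0.46 = 0.3542
Bayes factor = 0.1122 / 0.3542 ≈ 0.317

0.317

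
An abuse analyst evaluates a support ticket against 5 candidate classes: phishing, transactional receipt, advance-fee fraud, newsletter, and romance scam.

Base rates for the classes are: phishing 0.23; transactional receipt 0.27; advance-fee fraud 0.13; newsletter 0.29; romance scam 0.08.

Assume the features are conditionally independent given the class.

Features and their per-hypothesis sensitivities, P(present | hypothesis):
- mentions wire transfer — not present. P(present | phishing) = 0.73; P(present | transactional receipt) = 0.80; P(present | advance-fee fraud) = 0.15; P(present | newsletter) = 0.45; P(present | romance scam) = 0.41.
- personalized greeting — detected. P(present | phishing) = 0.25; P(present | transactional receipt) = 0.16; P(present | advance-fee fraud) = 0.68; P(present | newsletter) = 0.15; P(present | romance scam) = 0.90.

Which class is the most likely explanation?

advance-fee fraud

For each hypothesis, the unnormalized posterior weight is prior × product of the feature likelihoods (using 1 − P(present | H) for each absent feature):
  phishing: 0.23 × (1 − 0.73) × 0.25 = 0.015525
  transactional receipt: 0.27 × (1 − 0.80) × 0.16 = 0.00864
  advance-fee fraud: 0.13 × (1 − 0.15) × 0.68 = 0.07514
  newsletter: 0.29 × (1 − 0.45) × 0.15 = 0.023925
  romance scam: 0.08 × (1 − 0.41) × 0.90 = 0.04248
Normalizing constant Z = 0.015525 + 0.00864 + 0.07514 + 0.023925 + 0.04248 = 0.16571.
P(phishing | evidence) ≈ 0.015525 / 0.16571 ≈ 0.094
P(transactional receipt | evidence) ≈ 0.00864 / 0.16571 ≈ 0.052
P(advance-fee fraud | evidence) ≈ 0.07514 / 0.16571 ≈ 0.453
P(newsletter | evidence) ≈ 0.023925 / 0.16571 ≈ 0.144
P(romance scam | evidence) ≈ 0.04248 / 0.16571 ≈ 0.256
The largest is 0.453, so advance-fee fraud is most probable.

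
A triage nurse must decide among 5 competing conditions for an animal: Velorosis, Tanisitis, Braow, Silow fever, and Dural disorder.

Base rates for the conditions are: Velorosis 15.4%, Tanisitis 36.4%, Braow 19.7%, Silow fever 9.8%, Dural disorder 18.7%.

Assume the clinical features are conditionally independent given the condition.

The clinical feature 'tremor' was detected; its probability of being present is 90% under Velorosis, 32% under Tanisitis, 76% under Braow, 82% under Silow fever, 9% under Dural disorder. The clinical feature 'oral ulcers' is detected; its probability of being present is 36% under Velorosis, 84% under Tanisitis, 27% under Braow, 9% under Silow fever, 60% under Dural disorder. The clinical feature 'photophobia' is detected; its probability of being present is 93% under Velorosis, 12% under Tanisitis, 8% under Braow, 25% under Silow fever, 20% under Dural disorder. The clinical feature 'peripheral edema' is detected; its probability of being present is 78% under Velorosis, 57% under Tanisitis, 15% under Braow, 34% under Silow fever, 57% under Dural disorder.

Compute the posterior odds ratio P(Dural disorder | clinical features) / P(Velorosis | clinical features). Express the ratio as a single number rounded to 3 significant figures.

0.0318

Unnormalized posterior weight (prior times the clinical feature likelihoods) for each of the two hypotheses:
  Dural disorder: 0.187 × 0.09 × 0.60 × 0.20 × 0.57 = 0.0011512
  Velorosis: 0.154 × 0.90 × 0.36 × 0.93 × 0.78 = 0.036195
Posterior odds = 0.0011512 / 0.036195 ≈ 0.0318.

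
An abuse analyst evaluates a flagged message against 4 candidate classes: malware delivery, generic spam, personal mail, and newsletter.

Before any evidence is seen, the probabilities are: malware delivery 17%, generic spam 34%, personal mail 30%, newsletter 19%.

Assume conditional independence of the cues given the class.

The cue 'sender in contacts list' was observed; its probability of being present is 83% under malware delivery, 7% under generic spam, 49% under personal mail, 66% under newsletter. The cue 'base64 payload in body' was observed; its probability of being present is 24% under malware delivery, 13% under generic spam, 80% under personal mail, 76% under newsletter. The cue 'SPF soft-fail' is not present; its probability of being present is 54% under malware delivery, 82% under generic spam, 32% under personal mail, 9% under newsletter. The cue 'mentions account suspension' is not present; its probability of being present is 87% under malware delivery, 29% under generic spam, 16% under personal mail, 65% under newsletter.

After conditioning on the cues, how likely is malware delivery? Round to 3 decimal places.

Multiply each prior by the joint likelihood of the cue pattern (using 1 − P(present | H) for each absent cue):
  malware delivery: 0.17 × 0.83 × 0.24 × (1 − 0.54) × (1 − 0.87) = 0.0020251
  generic spam: 0.34 × 0.07 × 0.13 × (1 − 0.82) × (1 − 0.29) = 0.00039541
  personal mail: 0.30 × 0.49 × 0.80 × (1 − 0.32) × (1 − 0.16) = 0.067173
  newsletter: 0.19 × 0.66 × 0.76 × (1 − 0.09) × (1 − 0.65) = 0.030354
Marginal likelihood of the evidence = 0.099948.
P(malware delivery | evidence) = 0.0020251 / 0.099948 ≈ 0.020.

0.020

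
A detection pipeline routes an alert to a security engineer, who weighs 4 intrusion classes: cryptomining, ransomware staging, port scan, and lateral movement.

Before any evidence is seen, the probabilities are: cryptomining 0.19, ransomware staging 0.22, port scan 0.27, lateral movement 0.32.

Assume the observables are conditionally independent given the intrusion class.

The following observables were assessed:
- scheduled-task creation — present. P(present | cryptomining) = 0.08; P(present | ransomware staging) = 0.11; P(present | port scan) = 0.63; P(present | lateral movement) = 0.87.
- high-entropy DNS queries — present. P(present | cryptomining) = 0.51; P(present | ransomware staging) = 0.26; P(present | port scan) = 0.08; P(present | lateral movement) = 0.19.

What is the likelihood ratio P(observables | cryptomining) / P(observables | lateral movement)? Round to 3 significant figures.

0.247

The Bayes factor is the ratio of the joint likelihoods of the observable pattern under the two hypotheses.
  cryptomining: 0.08 × 0.51 = 0.0408
  lateral movement: 0.87 × 0.19 = 0.1653
Bayes factor = 0.0408 / 0.1653 ≈ 0.247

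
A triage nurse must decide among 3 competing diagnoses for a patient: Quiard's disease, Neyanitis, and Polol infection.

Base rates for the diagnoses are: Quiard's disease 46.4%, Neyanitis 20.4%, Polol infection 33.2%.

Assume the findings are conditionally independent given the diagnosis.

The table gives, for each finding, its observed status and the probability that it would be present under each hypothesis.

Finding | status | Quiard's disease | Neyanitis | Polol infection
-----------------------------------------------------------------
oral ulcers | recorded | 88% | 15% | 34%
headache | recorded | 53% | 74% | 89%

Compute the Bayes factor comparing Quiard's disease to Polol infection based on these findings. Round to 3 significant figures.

1.54

Joint likelihood of the evidence pattern under each hypothesis:
  Quiard's disease: 0.88 × 0.53 = 0.4664
  Polol infection: 0.34 × 0.89 = 0.3026
Bayes factor = 0.4664 / 0.3026 ≈ 1.54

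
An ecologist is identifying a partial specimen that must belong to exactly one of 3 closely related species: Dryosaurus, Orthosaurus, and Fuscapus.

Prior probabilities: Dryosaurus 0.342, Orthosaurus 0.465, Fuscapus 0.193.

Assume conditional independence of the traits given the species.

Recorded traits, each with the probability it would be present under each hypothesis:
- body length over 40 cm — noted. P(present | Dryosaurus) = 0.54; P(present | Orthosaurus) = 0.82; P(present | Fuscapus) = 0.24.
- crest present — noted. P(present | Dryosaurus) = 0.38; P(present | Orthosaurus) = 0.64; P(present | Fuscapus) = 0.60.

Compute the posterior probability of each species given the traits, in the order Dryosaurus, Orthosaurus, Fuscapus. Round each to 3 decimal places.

0.205, 0.714, 0.081

Multiply each prior by the joint likelihood of the trait pattern:
  Dryosaurus: 0.342 × 0.54 × 0.38 = 0.070178
  Orthosaurus: 0.465 × 0.82 × 0.64 = 0.24403
  Fuscapus: 0.193 × 0.24 × 0.60 = 0.027792
The unnormalized weights sum to 0.342.
P(Dryosaurus | evidence) = 0.070178 / 0.342 ≈ 0.205
P(Orthosaurus | evidence) = 0.24403 / 0.342 ≈ 0.714
P(Fuscapus | evidence) = 0.027792 / 0.342 ≈ 0.081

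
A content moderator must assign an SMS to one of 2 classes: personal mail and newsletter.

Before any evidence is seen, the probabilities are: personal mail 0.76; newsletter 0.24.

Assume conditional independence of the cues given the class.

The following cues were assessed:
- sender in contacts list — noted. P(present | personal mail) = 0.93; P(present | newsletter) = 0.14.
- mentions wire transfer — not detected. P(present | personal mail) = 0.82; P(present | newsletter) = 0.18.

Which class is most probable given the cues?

personal mail

For each hypothesis, the unnormalized posterior weight is prior × product of the cue likelihoods (using 1 − P(present | H) for each absent cue):
  personal mail: 0.76 × 0.93 × (1 − 0.82) = 0.12722
  newsletter: 0.24 × 0.14 × (1 − 0.18) = 0.027552
Normalizing constant Z = 0.12722 + 0.027552 = 0.15478.
P(personal mail | evidence) ≈ 0.12722 / 0.15478 ≈ 0.822
P(newsletter | evidence) ≈ 0.027552 / 0.15478 ≈ 0.178
The largest is 0.822, so personal mail is most probable.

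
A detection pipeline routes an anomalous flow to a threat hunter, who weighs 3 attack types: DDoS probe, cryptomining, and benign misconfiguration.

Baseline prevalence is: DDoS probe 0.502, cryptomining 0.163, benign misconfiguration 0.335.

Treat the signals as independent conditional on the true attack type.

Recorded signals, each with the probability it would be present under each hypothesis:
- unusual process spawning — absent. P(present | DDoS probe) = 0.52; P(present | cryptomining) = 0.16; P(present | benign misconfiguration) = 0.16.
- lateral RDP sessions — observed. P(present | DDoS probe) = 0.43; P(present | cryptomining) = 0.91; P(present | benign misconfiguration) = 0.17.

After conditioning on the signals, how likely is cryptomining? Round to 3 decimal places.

By Bayes' rule with conditional independence, the unnormalized weight for each hypothesis is prior × ∏ likelihoods (using 1 − P(present | H) for each absent signal):
  DDoS probe: 0.502 × (1 − 0.52) × 0.43 = 0.10361
  cryptomining: 0.163 × (1 − 0.16) × 0.91 = 0.1246
  benign misconfiguration: 0.335 × (1 − 0.16) × 0.17 = 0.047838
Marginal likelihood of the evidence = 0.27605.
P(cryptomining | evidence) = 0.1246 / 0.27605 ≈ 0.451.

0.451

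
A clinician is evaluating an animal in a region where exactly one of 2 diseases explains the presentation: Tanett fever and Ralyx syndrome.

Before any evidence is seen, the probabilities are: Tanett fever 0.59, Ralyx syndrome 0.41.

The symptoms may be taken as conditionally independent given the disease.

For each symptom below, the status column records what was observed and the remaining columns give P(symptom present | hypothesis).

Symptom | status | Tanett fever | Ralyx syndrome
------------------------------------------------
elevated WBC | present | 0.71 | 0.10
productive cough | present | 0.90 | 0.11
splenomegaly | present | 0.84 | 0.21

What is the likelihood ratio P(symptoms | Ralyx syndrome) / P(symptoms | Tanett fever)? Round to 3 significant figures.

Joint likelihood of the symptom pattern under each hypothesis:
  Ralyx syndrome: 0.10 × 0.11 × 0.21 = 0.00231
  Tanett fever: 0.71 × 0.90 × 0.84 = 0.53676
Bayes factor = 0.00231 / 0.53676 ≈ 0.00430

0.00430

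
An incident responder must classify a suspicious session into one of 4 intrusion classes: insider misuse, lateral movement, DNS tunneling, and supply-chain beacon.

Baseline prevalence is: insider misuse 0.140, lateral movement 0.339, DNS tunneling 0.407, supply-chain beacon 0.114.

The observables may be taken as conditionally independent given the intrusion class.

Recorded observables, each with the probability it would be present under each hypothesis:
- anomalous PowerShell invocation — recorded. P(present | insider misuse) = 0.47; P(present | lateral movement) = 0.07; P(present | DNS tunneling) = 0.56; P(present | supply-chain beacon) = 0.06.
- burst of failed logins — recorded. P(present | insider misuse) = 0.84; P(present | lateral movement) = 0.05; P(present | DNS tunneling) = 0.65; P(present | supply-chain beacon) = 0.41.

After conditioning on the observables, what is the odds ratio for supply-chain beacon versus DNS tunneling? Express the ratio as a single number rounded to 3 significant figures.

Posterior odds equal prior odds times the likelihood ratio; only the two competing hypotheses matter.
  supply-chain beacon: 0.114 × 0.06 × 0.41 = 0.0028044
  DNS tunneling: 0.407 × 0.56 × 0.65 = 0.14815
Odds(supply-chain beacon : DNS tunneling) = 0.0028044 / 0.14815 ≈ 0.0189.

0.0189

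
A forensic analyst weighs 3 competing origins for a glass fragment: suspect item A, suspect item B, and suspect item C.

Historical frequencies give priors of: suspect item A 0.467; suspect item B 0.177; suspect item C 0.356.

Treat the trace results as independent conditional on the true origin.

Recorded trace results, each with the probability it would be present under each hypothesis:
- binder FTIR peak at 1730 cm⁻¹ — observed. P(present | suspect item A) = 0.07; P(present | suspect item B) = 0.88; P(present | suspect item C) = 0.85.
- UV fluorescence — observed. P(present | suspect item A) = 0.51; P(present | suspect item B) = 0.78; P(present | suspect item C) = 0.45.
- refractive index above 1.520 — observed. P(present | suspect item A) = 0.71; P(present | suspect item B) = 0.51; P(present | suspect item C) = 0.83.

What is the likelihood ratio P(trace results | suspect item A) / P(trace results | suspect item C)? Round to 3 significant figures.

0.0798

Take the product of per-trace result likelihoods under each hypothesis, then divide.
  suspect item A: 0.07 × 0.51 × 0.71 = 0.025347
  suspect item C: 0.85 × 0.45 × 0.83 = 0.31748
Bayes factor = 0.025347 / 0.31748 ≈ 0.0798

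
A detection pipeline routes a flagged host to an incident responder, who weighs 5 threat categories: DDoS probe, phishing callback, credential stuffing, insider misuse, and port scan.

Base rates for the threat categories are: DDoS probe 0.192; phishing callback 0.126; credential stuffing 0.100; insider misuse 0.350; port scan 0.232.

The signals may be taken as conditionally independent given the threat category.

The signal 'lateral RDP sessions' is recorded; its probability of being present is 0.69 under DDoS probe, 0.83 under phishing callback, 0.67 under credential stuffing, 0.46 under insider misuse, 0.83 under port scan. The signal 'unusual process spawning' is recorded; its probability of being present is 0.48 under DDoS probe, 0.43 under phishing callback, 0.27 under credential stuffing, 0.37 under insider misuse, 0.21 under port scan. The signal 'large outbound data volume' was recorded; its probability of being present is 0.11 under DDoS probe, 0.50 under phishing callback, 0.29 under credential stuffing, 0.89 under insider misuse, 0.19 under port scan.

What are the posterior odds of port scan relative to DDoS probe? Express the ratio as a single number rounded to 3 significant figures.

1.10

Posterior odds equal prior odds times the likelihood ratio; only the two competing hypotheses matter.
  port scan: 0.232 × 0.83 × 0.21 × 0.19 = 0.0076831
  DDoS probe: 0.192 × 0.69 × 0.48 × 0.11 = 0.0069949
Posterior odds = 0.0076831 / 0.0069949 ≈ 1.10.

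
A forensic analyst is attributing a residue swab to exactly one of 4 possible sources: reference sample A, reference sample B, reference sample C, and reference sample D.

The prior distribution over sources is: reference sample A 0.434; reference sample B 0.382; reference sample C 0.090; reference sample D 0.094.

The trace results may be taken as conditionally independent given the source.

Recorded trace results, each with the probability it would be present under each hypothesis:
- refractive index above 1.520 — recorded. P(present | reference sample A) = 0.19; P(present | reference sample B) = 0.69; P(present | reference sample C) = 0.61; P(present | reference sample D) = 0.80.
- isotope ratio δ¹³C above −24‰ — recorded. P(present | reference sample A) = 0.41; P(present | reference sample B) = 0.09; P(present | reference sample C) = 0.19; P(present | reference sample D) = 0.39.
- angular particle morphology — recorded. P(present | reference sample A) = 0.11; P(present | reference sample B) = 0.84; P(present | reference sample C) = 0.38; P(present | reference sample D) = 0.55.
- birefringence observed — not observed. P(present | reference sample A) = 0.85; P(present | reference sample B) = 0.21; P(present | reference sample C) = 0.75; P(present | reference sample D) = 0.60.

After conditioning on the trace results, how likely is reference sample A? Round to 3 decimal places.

For each hypothesis, the unnormalized posterior weight is prior × product of the trace result likelihoods (using 1 − P(present | H) for each absent trace result):
  reference sample A: 0.434 × 0.19 × 0.41 × 0.11 × (1 − 0.85) = 0.00055784
  reference sample B: 0.382 × 0.69 × 0.09 × 0.84 × (1 − 0.21) = 0.015742
  reference sample C: 0.090 × 0.61 × 0.19 × 0.38 × (1 − 0.75) = 0.00099095
  reference sample D: 0.094 × 0.80 × 0.39 × 0.55 × (1 − 0.60) = 0.0064522
The unnormalized weights sum to 0.023743.
P(reference sample A | evidence) = 0.00055784 / 0.023743 ≈ 0.023.

0.023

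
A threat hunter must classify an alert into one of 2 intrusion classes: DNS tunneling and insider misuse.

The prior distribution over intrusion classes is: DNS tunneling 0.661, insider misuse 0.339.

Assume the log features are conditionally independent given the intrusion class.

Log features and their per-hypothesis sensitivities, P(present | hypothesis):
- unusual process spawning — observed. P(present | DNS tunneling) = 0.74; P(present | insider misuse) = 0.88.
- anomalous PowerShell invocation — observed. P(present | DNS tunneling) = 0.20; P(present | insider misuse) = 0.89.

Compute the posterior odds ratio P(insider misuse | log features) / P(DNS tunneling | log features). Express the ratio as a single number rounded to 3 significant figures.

Unnormalized posterior weight (prior times the log feature likelihoods) for each of the two hypotheses:
  insider misuse: 0.339 × 0.88 × 0.89 = 0.2655
  DNS tunneling: 0.661 × 0.74 × 0.20 = 0.097828
Posterior odds = 0.2655 / 0.097828 ≈ 2.71.

2.71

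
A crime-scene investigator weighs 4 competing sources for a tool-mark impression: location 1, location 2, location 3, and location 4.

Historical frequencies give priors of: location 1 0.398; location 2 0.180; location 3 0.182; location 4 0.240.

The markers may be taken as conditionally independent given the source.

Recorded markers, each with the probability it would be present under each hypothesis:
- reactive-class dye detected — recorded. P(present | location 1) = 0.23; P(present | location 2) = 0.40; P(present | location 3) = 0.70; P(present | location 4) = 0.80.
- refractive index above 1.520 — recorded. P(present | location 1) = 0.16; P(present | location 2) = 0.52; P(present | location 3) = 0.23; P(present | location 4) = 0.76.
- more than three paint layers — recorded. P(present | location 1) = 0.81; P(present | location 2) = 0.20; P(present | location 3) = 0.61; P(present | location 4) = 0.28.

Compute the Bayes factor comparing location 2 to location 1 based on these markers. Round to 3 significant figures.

Joint likelihood of the marker pattern under each hypothesis:
  location 2: 0.40 × 0.52 × 0.20 = 0.0416
  location 1: 0.23 × 0.16 × 0.81 = 0.029808
Bayes factor = 0.0416 / 0.029808 ≈ 1.40

1.40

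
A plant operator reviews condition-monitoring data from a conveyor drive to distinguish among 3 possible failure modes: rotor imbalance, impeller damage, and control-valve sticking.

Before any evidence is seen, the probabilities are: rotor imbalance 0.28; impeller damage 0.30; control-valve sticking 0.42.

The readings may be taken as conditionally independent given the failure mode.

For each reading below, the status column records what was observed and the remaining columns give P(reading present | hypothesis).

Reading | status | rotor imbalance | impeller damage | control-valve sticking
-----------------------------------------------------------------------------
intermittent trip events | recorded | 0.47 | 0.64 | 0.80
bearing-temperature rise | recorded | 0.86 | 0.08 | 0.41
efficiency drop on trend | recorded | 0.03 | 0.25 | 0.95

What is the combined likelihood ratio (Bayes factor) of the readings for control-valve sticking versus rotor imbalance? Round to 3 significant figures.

Joint likelihood of the reading pattern under each hypothesis:
  control-valve sticking: 0.80 × 0.41 × 0.95 = 0.3116
  rotor imbalance: 0.47 × 0.86 × 0.03 = 0.012126
Bayes factor = 0.3116 / 0.012126 ≈ 25.7

25.7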